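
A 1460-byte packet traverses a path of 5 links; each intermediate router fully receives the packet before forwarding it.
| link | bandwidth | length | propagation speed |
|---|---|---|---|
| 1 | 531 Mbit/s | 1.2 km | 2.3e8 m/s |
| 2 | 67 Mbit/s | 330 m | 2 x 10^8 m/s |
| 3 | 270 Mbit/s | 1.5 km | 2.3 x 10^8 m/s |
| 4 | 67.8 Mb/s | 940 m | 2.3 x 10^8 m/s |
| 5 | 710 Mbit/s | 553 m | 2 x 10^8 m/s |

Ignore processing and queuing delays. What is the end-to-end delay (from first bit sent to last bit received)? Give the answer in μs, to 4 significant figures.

L = 1460 × 8 = 11680 bits.
Transmission delays (L/R per hop): 21.9962, 174.328, 43.2593, 172.271, 16.4507 μs; sum = 428.306 μs.
Propagation delays (d/s per hop): 5.21739, 1.65, 6.52174, 4.08696, 2.765 μs; sum = 20.2411 μs.
End-to-end = 448.5 μs.

448.5 μs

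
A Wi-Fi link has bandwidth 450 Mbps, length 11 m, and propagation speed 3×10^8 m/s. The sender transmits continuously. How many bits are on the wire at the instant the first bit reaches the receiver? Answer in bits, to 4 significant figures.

16.50 bits

Propagation delay = 11 / 300000000 = 3.66667e-08 s.
BDP = R × t_prop = 450000000 × 3.66667e-08 = 16.5 bits.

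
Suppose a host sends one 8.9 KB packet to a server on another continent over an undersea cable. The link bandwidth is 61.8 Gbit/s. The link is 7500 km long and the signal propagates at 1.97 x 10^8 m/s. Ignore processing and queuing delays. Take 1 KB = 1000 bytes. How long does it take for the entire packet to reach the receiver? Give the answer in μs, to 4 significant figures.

38070 μs

L = 71200 bits.
Transmission delay = L/R = 71200 / 61800000000 = 1.1521 μs.
Propagation delay = d/s = 7500000 m / 197000000 m/s = 38071.1 μs.
Total = 38070 μs.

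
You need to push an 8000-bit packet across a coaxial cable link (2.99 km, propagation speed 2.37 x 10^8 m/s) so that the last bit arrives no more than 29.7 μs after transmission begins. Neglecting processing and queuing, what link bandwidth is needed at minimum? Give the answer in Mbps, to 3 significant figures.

Propagation delay = 2990 / 237000000 = 12.616 μs.
Transmission budget = 29.7 − 12.616 = 17.084 μs.
R ≥ L / t_tx = 8000 bits / 1.7084e-05 s = 468 Mbps.

468 Mbps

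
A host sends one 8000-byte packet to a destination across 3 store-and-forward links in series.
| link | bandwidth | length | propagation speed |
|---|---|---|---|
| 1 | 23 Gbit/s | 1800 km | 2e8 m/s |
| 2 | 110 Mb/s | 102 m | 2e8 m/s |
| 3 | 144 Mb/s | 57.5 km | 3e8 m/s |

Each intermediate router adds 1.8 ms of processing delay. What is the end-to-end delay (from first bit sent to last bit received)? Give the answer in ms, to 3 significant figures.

L = 8000 × 8 = 64000 bits.
Transmission delays (L/R per hop): 0.00278261, 0.581818, 0.444444 ms; sum = 1.02905 ms.
Propagation delays (d/s per hop): 9, 0.00051, 0.191667 ms; sum = 9.19218 ms.
Processing at 2 router(s): 2 × 1.8 ms = 3.6 ms.
End-to-end = 13.8 ms.

13.8 ms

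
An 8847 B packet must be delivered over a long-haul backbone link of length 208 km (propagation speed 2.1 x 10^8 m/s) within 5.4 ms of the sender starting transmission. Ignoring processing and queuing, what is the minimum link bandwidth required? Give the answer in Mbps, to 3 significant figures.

L = 70776 bits.
Propagation delay = 208000 / 210000000 = 0.990476 ms.
Transmission budget = 5.4 − 0.990476 = 4.40952 ms.
R ≥ L / t_tx = 70776 bits / 0.00440952 s = 16.1 Mbps.

16.1 Mbps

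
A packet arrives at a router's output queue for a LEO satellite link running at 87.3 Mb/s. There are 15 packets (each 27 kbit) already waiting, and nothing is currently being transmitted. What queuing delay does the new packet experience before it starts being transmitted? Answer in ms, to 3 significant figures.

Each queued packet: L/R = 27000/87300000 = 0.309278 ms.
15 queued → 4.63918 ms.
Queuing delay = 4.64 ms.

4.64 ms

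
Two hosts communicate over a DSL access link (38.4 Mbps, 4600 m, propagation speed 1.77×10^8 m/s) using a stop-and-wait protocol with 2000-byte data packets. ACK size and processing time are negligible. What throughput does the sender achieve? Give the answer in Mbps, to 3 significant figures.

t_tx = L/R = 16000/38400000 = 0.000416667 s.
t_prop = 4600/177000000 = 2.59887e-05 s; RTT = 5.19774e-05 s.
Cycle = t_tx + RTT = 0.000468644 s.
Throughput = L / cycle = 16000 / 0.000468644 = 34.1 Mbps.

34.1 Mbps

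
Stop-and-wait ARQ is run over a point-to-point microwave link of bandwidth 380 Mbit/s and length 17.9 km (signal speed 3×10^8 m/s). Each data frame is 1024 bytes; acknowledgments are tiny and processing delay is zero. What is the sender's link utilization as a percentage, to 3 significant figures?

t_tx = L/R = 8192/380000000 = 2.15579e-05 s.
t_prop = 17900/300000000 = 5.96667e-05 s; RTT = 0.000119333 s.
Cycle = t_tx + RTT = 0.000140891 s.
Utilization = t_tx / cycle = 2.15579e-05/0.000140891 = 15.3 %.

15.3 %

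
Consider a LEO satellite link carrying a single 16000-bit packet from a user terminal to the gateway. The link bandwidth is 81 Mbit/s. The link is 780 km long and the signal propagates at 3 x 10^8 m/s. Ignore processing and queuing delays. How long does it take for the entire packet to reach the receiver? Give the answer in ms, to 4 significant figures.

2.798 ms

Transmission delay = L/R = 16000 / 81000000 = 0.197531 ms.
Propagation delay = d/s = 780000 m / 300000000 m/s = 2.6 ms.
Total = 2.798 ms.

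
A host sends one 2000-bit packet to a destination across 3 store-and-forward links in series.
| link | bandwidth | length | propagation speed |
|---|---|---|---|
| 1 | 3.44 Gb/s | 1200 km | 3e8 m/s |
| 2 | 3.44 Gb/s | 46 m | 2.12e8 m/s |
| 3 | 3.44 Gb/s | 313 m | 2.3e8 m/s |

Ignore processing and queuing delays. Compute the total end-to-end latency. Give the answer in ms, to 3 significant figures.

4.00 ms

Transmission delay per hop = L/R = 2000/3440000000 = 0.000581395 ms; 3 hops → 0.00174419 ms.
Propagation delays (d/s per hop): 4, 0.000216981, 0.00136087 ms; sum = 4.00158 ms.
End-to-end = 4.00 ms.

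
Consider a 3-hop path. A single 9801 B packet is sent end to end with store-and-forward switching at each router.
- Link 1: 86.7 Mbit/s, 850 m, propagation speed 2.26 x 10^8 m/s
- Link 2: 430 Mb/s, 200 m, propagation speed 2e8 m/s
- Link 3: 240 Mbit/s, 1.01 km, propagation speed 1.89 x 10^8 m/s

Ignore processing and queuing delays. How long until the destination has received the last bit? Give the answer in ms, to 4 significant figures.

L = 9801 × 8 = 78408 bits.
Transmission delays (L/R per hop): 0.90436, 0.182344, 0.3267 ms; sum = 1.4134 ms.
Propagation delays (d/s per hop): 0.00376106, 0.001, 0.00534392 ms; sum = 0.010105 ms.
End-to-end = 1.424 ms.

1.424 ms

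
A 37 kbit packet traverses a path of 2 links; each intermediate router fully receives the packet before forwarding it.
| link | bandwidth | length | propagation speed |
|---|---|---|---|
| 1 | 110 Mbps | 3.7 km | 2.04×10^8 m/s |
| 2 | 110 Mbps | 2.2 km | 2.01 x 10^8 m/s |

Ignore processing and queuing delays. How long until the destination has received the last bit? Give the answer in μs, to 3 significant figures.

L = 37000 bits.
Transmission delay per hop = L/R = 37000/110000000 = 336.364 μs; 2 hops → 672.727 μs.
Propagation delays (d/s per hop): 18.1373, 10.9453 μs; sum = 29.0825 μs.
End-to-end = 702 μs.

702 μs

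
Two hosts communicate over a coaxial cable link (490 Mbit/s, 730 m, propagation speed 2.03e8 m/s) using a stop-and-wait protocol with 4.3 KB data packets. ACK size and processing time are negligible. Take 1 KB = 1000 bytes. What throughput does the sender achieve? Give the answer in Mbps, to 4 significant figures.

444.5 Mbps

t_tx = L/R = 34400/490000000 = 7.02041e-05 s.
t_prop = 730/2.03e+08 = 3.59606e-06 s; RTT = 7.19212e-06 s.
Cycle = t_tx + RTT = 7.73962e-05 s.
Throughput = L / cycle = 34400 / 7.73962e-05 = 444.5 Mbps.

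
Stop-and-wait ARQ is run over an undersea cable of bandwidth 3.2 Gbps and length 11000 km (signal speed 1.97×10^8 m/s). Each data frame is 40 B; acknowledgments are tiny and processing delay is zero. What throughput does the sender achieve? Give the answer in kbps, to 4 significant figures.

2.865 kbps

t_tx = L/R = 320/3200000000 = 1e-07 s.
t_prop = 11000000/197000000 = 0.0558376 s; RTT = 0.111675 s.
Cycle = t_tx + RTT = 0.111675 s.
Throughput = L / cycle = 320 / 0.111675 = 2.865 kbps.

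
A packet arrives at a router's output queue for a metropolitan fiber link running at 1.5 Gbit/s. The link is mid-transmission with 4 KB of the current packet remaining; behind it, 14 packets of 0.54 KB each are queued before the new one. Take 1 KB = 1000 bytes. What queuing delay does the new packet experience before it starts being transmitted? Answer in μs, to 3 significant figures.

61.7 μs

Each queued packet: L/R = 4320/1500000000 = 2.88 μs.
14 queued → 40.32 μs.
Plus remaining 32000 bits of current packet: 21.3333 μs.
Queuing delay = 61.7 μs.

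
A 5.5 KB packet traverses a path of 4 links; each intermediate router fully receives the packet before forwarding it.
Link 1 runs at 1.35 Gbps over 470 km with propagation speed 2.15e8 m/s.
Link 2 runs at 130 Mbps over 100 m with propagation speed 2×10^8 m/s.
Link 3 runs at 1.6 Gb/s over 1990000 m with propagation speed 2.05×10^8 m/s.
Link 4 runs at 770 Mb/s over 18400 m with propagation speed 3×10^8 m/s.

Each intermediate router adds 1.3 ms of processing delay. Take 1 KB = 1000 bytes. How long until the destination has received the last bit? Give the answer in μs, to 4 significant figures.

16310 μs

L = 44000 bits.
Transmission delays (L/R per hop): 32.5926, 338.462, 27.5, 57.1429 μs; sum = 455.697 μs.
Propagation delays (d/s per hop): 2186.05, 0.5, 9707.32, 61.3333 μs; sum = 11955.2 μs.
Processing at 3 router(s): 3 × 1.3 ms = 3900 μs.
End-to-end = 16310 μs.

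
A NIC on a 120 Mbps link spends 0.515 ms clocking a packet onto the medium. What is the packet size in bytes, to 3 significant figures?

L = R × t_tx = 120000000 b/s × 0.000515 s = 61800 bits.
In bytes: 61800 / 8 = 7730 bytes.

7730 bytes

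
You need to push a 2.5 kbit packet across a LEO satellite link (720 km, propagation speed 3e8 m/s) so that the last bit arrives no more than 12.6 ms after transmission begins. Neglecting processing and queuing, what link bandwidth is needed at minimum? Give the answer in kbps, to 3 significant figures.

245 kbps

Propagation delay = 720000 / 300000000 = 2.4 ms.
Transmission budget = 12.6 − 2.4 = 10.2 ms.
R ≥ L / t_tx = 2500 bits / 0.0102 s = 245 kbps.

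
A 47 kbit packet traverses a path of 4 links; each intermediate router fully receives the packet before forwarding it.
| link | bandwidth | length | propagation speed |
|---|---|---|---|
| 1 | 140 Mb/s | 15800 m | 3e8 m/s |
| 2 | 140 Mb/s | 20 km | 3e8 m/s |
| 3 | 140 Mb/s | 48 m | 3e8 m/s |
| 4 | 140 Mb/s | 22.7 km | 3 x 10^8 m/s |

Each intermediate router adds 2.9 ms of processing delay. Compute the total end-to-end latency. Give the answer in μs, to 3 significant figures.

L = 47000 bits.
Transmission delay per hop = L/R = 47000/140000000 = 335.714 μs; 4 hops → 1342.86 μs.
Propagation delays (d/s per hop): 52.6667, 66.6667, 0.16, 75.6667 μs; sum = 195.16 μs.
Processing at 3 router(s): 3 × 2.9 ms = 8700 μs.
End-to-end = 10200 μs.

10200 μs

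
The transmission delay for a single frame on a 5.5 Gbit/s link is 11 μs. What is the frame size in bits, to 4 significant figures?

L = R × t_tx = 5500000000 b/s × 1.1e-05 s = 60500 bits.

60500 bits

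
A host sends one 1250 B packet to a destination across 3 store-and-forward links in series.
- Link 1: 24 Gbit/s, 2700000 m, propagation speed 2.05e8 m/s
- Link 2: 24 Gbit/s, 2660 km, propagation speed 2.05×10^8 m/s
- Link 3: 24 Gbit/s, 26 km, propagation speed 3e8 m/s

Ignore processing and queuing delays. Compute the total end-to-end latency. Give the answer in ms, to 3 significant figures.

L = 1250 × 8 = 10000 bits.
Transmission delay per hop = L/R = 10000/24000000000 = 0.000416667 ms; 3 hops → 0.00125 ms.
Propagation delays (d/s per hop): 13.1707, 12.9756, 0.0866667 ms; sum = 26.233 ms.
End-to-end = 26.2 ms.

26.2 ms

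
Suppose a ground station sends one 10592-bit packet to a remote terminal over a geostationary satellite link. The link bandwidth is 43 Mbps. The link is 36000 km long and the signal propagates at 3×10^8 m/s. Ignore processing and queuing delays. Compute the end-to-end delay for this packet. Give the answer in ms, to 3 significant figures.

Transmission delay = L/R = 10592 / 43000000 = 0.246326 ms.
Propagation delay = d/s = 36000000 m / 300000000 m/s = 120 ms.
Total = 120 ms.

120 ms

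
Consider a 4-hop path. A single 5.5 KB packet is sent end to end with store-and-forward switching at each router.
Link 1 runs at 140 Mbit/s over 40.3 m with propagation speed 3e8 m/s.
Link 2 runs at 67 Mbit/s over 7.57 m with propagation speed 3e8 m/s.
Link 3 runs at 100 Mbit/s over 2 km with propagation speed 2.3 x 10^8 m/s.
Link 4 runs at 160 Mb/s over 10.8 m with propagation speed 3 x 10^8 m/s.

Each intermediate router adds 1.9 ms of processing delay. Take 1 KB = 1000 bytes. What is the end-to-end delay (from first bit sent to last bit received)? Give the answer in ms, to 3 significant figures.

L = 44000 bits.
Transmission delays (L/R per hop): 0.314286, 0.656716, 0.44, 0.275 ms; sum = 1.686 ms.
Propagation delays (d/s per hop): 0.000134333, 2.52333e-05, 0.00869565, 3.6e-05 ms; sum = 0.00889122 ms.
Processing at 3 router(s): 3 × 1.9 ms = 5.7 ms.
End-to-end = 7.39 ms.

7.39 ms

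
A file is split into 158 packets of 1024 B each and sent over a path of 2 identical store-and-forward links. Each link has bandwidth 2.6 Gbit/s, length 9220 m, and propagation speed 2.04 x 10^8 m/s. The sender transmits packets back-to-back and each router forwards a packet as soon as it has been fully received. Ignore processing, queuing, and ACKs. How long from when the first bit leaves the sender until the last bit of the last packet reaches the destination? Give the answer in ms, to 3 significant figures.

Per-hop transmission t_tx = L/R = 8192/2600000000 = 0.00315077 ms.
Per-hop propagation t_prop = 9220/204000000 = 0.0451961 ms.
Pipeline fill: first packet needs 2·t_tx to clear all hops; remaining 157 packets each add one t_tx.
Total = (2+158-1)·t_tx + 2·t_prop = 159·0.00315077 + 2·0.0451961 = 0.591 ms.

0.591 ms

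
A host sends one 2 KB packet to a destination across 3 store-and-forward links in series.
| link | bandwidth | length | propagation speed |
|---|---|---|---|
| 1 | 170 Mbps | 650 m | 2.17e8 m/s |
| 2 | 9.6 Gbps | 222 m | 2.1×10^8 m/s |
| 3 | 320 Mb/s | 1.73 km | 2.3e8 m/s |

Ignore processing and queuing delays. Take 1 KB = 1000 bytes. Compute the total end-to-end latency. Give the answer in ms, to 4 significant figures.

0.1574 ms

L = 16000 bits.
Transmission delays (L/R per hop): 0.0941176, 0.00166667, 0.05 ms; sum = 0.145784 ms.
Propagation delays (d/s per hop): 0.00299539, 0.00105714, 0.00752174 ms; sum = 0.0115743 ms.
End-to-end = 0.1574 ms.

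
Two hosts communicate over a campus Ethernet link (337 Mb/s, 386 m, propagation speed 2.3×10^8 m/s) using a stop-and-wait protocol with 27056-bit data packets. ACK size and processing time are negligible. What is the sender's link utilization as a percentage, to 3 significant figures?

96.0 %

t_tx = L/R = 27056/337000000 = 8.02849e-05 s.
t_prop = 386/2.3e+08 = 1.67826e-06 s; RTT = 3.35652e-06 s.
Cycle = t_tx + RTT = 8.36414e-05 s.
Utilization = t_tx / cycle = 8.02849e-05/8.36414e-05 = 96.0 %.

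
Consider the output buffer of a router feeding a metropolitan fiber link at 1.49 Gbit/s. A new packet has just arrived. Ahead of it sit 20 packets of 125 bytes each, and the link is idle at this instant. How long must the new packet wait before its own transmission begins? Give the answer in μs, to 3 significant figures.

Each queued packet: L/R = 1000/1490000000 = 0.671141 μs.
20 queued → 13.4228 μs.
Queuing delay = 13.4 μs.

13.4 μs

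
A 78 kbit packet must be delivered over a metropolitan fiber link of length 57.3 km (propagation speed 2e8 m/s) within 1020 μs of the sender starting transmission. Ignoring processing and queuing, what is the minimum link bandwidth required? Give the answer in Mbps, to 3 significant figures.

Propagation delay = 57300 / 200000000 = 286.5 μs.
Transmission budget = 1020 − 286.5 = 733.5 μs.
R ≥ L / t_tx = 78000 bits / 0.0007335 s = 106 Mbps.

106 Mbps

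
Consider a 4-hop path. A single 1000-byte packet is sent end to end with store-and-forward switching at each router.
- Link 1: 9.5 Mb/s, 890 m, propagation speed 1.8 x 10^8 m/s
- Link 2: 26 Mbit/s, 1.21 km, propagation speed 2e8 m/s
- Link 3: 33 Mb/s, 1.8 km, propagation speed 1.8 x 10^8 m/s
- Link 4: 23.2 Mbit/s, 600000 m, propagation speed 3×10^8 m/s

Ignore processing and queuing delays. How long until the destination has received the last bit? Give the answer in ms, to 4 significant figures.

L = 1000 × 8 = 8000 bits.
Transmission delays (L/R per hop): 0.842105, 0.307692, 0.242424, 0.344828 ms; sum = 1.73705 ms.
Propagation delays (d/s per hop): 0.00494444, 0.00605, 0.01, 2 ms; sum = 2.02099 ms.
End-to-end = 3.758 ms.

3.758 ms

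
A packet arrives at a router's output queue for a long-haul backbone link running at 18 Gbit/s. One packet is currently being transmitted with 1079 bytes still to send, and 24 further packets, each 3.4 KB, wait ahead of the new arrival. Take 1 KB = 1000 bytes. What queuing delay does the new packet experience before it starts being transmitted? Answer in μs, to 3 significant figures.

Each queued packet: L/R = 27200/18000000000 = 1.51111 μs.
24 queued → 36.2667 μs.
Plus remaining 8632 bits of current packet: 0.479556 μs.
Queuing delay = 36.7 μs.

36.7 μs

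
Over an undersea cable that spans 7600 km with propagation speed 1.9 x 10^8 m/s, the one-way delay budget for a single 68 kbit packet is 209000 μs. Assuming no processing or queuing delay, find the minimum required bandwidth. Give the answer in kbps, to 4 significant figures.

402.4 kbps

Propagation delay = 7600000 / 190000000 = 40000 μs.
Transmission budget = 209000 − 40000 = 169000 μs.
R ≥ L / t_tx = 68000 bits / 0.169 s = 402.4 kbps.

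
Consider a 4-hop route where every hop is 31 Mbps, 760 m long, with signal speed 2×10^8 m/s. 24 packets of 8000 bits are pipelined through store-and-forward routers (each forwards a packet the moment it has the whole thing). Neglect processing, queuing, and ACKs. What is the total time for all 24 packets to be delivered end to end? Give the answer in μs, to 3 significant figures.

6980 μs

Per-hop transmission t_tx = L/R = 8000/31000000 = 258.065 μs.
Per-hop propagation t_prop = 760/200000000 = 3.8 μs.
Pipeline fill: first packet needs 4·t_tx to clear all hops; remaining 23 packets each add one t_tx.
Total = (4+24-1)·t_tx + 4·t_prop = 27·258.065 + 4·3.8 = 6980 μs.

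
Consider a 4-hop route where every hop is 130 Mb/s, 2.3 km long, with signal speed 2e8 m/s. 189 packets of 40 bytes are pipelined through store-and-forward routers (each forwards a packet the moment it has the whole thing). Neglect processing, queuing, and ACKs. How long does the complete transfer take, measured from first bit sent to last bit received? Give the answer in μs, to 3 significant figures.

Per-hop transmission t_tx = L/R = 320/130000000 = 2.46154 μs.
Per-hop propagation t_prop = 2300/200000000 = 11.5 μs.
Pipeline fill: first packet needs 4·t_tx to clear all hops; remaining 188 packets each add one t_tx.
Total = (4+189-1)·t_tx + 4·t_prop = 192·2.46154 + 4·11.5 = 519 μs.

519 μs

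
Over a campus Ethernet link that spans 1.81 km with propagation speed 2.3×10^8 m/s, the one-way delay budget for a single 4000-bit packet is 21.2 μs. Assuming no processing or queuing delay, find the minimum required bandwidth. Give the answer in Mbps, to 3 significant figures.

Propagation delay = 1810 / 2.3e+08 = 7.86957 μs.
Transmission budget = 21.2 − 7.86957 = 13.3304 μs.
R ≥ L / t_tx = 4000 bits / 1.33304e-05 s = 300 Mbps.

300 Mbps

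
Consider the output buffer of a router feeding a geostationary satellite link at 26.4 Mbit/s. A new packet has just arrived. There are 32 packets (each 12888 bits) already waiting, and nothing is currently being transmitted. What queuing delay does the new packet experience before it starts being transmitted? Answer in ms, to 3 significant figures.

15.6 ms

Each queued packet: L/R = 12888/26400000 = 0.488182 ms.
32 queued → 15.6218 ms.
Queuing delay = 15.6 ms.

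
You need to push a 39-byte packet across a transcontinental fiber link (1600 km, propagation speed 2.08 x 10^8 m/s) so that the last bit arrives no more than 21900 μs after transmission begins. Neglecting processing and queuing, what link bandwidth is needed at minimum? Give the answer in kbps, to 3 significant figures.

22.0 kbps

L = 312 bits.
Propagation delay = 1600000 / 208000000 = 7692.31 μs.
Transmission budget = 21900 − 7692.31 = 14207.7 μs.
R ≥ L / t_tx = 312 bits / 0.0142077 s = 22.0 kbps.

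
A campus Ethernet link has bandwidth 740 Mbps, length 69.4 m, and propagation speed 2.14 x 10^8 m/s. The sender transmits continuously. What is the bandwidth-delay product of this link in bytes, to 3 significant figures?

30.0 bytes

Propagation delay = 69.4 / 214000000 = 3.24299e-07 s.
BDP = R × t_prop = 740000000 × 3.24299e-07 = 239.981 bits.
In bytes: 239.981/8 = 30.0 bytes.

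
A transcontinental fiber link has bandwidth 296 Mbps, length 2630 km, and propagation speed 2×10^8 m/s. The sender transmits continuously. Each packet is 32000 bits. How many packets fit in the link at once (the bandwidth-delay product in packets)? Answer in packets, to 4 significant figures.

121.6 packets

Propagation delay = 2630000 / 200000000 = 0.01315 s.
BDP = R × t_prop = 296000000 × 0.01315 = 3892400 bits.
In packets of 32000 bits: 121.6 packets.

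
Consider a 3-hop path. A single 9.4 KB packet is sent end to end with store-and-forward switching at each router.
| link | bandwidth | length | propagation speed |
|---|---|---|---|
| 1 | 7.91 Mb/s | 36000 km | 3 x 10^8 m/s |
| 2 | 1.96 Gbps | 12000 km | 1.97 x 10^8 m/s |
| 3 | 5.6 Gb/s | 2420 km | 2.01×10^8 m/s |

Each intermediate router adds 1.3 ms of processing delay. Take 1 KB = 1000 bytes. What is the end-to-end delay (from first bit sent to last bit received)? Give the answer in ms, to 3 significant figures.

205 ms

L = 75200 bits.
Transmission delays (L/R per hop): 9.50695, 0.0383673, 0.0134286 ms; sum = 9.55875 ms.
Propagation delays (d/s per hop): 120, 60.9137, 12.0398 ms; sum = 192.954 ms.
Processing at 2 router(s): 2 × 1.3 ms = 2.6 ms.
End-to-end = 205 ms.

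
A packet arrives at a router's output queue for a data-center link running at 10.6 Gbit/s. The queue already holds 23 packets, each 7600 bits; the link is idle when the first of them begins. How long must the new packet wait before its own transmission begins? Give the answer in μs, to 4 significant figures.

16.49 μs

Each queued packet: L/R = 7600/10600000000 = 0.716981 μs.
23 queued → 16.4906 μs.
Queuing delay = 16.49 μs.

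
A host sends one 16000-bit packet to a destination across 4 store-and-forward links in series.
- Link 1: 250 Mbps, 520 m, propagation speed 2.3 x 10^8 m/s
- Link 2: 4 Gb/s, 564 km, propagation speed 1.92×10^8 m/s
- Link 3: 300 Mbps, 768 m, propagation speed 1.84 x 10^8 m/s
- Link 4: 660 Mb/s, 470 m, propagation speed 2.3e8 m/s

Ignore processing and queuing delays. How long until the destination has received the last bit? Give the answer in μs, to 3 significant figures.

3090 μs

Transmission delays (L/R per hop): 64, 4, 53.3333, 24.2424 μs; sum = 145.576 μs.
Propagation delays (d/s per hop): 2.26087, 2937.5, 4.17391, 2.04348 μs; sum = 2945.98 μs.
End-to-end = 3090 μs.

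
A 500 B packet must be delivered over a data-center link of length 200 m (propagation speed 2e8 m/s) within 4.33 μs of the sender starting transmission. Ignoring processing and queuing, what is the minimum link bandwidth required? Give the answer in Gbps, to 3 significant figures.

1.20 Gbps

L = 4000 bits.
Propagation delay = 200 / 200000000 = 1 μs.
Transmission budget = 4.33 − 1 = 3.33 μs.
R ≥ L / t_tx = 4000 bits / 3.33e-06 s = 1.20 Gbps.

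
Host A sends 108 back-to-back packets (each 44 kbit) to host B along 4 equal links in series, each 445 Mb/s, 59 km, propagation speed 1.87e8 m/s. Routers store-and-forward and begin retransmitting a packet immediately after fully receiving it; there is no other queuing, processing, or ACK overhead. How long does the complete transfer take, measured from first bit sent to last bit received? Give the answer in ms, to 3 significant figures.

12.2 ms

Per-hop transmission t_tx = L/R = 44000/445000000 = 0.0988764 ms.
Per-hop propagation t_prop = 59000/187000000 = 0.315508 ms.
Pipeline fill: first packet needs 4·t_tx to clear all hops; remaining 107 packets each add one t_tx.
Total = (4+108-1)·t_tx + 4·t_prop = 111·0.0988764 + 4·0.315508 = 12.2 ms.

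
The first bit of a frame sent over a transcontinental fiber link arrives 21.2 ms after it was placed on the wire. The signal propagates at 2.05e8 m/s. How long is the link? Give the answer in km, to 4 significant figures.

4346 km

d = s × t_prop = 2.05e+08 × 0.0212 = 4346 km.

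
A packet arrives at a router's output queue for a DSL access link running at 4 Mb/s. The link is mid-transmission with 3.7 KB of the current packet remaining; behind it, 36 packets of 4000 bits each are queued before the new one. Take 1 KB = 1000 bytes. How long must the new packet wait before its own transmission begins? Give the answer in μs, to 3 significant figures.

Each queued packet: L/R = 4000/4000000 = 1000 μs.
36 queued → 36000 μs.
Plus remaining 29600 bits of current packet: 7400 μs.
Queuing delay = 43400 μs.

43400 μs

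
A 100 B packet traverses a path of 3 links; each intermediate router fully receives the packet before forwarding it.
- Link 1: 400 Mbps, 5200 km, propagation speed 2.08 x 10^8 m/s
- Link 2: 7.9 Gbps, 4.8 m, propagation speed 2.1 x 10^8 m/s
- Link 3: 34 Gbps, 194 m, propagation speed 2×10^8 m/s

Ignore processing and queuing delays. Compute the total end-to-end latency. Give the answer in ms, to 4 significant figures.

L = 100 × 8 = 800 bits.
Transmission delays (L/R per hop): 0.002, 0.000101266, 2.35294e-05 ms; sum = 0.0021248 ms.
Propagation delays (d/s per hop): 25, 2.28571e-05, 0.00097 ms; sum = 25.001 ms.
End-to-end = 25.00 ms.

25.00 ms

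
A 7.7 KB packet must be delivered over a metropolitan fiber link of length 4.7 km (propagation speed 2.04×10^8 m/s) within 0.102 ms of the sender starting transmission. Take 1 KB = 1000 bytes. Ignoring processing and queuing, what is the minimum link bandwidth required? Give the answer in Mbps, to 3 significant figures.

780 Mbps

L = 61600 bits.
Propagation delay = 4700 / 204000000 = 0.0230392 ms.
Transmission budget = 0.102 − 0.0230392 = 0.0789608 ms.
R ≥ L / t_tx = 61600 bits / 7.89608e-05 s = 780 Mbps.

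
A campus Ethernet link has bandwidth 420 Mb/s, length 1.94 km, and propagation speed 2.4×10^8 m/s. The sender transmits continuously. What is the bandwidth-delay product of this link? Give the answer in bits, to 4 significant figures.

3395 bits

Propagation delay = 1940 / 240000000 = 8.08333e-06 s.
BDP = R × t_prop = 420000000 × 8.08333e-06 = 3395 bits.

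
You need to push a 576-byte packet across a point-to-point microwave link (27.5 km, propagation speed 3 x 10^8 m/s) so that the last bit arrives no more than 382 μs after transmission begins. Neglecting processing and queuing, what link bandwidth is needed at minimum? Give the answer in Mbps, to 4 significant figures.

L = 4608 bits.
Propagation delay = 27500 / 300000000 = 91.6667 μs.
Transmission budget = 382 − 91.6667 = 290.333 μs.
R ≥ L / t_tx = 4608 bits / 0.000290333 s = 15.87 Mbps.

15.87 Mbps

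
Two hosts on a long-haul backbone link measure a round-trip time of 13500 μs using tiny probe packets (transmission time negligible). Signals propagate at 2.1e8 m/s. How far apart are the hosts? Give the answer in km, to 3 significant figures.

One-way propagation = RTT/2 = 6750 μs.
d = s × t = 210000000 × 0.00675 = 1420 km.

1420 km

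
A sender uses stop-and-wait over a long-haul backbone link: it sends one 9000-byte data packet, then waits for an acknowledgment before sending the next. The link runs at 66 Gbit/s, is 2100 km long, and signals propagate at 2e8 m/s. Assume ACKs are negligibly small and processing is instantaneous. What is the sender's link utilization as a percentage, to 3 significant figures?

t_tx = L/R = 72000/66000000000 = 1.09091e-06 s.
t_prop = 2100000/200000000 = 0.0105 s; RTT = 0.021 s.
Cycle = t_tx + RTT = 0.0210011 s.
Utilization = t_tx / cycle = 1.09091e-06/0.0210011 = 0.00519 %.

0.00519 %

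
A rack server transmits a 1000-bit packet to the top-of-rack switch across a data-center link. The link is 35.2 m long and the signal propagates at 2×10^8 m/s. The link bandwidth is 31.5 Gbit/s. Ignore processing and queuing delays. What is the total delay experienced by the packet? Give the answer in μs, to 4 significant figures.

0.2077 μs

Transmission delay = L/R = 1000 / 31500000000 = 0.031746 μs.
Propagation delay = d/s = 35.2 m / 200000000 m/s = 0.176 μs.
Total = 0.2077 μs.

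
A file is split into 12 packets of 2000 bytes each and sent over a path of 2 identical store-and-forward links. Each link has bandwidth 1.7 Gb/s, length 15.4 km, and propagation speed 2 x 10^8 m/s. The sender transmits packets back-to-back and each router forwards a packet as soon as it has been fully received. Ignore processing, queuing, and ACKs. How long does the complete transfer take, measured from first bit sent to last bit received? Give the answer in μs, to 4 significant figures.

276.4 μs

Per-hop transmission t_tx = L/R = 16000/1700000000 = 9.41176 μs.
Per-hop propagation t_prop = 15400/200000000 = 77 μs.
Pipeline fill: first packet needs 2·t_tx to clear all hops; remaining 11 packets each add one t_tx.
Total = (2+12-1)·t_tx + 2·t_prop = 13·9.41176 + 2·77 = 276.4 μs.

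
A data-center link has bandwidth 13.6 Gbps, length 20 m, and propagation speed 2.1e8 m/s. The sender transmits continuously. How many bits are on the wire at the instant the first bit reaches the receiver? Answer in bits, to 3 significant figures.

Propagation delay = 20 / 210000000 = 9.52381e-08 s.
BDP = R × t_prop = 13600000000 × 9.52381e-08 = 1295.24 bits.

1300 bits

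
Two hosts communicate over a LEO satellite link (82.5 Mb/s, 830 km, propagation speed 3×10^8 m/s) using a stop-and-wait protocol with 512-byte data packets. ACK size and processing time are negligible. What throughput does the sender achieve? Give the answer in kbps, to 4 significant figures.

733.7 kbps

t_tx = L/R = 4096/82500000 = 4.96485e-05 s.
t_prop = 830000/300000000 = 0.00276667 s; RTT = 0.00553333 s.
Cycle = t_tx + RTT = 0.00558298 s.
Throughput = L / cycle = 4096 / 0.00558298 = 733.7 kbps.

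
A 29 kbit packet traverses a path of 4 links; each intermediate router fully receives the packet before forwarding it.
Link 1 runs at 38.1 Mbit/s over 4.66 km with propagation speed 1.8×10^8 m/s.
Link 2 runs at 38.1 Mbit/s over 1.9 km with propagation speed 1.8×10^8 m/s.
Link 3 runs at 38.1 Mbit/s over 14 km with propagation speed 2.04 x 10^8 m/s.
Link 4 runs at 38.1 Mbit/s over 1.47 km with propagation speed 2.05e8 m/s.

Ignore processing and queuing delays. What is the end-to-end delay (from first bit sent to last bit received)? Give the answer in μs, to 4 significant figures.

3157 μs

L = 29000 bits.
Transmission delay per hop = L/R = 29000/38100000 = 761.155 μs; 4 hops → 3044.62 μs.
Propagation delays (d/s per hop): 25.8889, 10.5556, 68.6275, 7.17073 μs; sum = 112.243 μs.
End-to-end = 3157 μs.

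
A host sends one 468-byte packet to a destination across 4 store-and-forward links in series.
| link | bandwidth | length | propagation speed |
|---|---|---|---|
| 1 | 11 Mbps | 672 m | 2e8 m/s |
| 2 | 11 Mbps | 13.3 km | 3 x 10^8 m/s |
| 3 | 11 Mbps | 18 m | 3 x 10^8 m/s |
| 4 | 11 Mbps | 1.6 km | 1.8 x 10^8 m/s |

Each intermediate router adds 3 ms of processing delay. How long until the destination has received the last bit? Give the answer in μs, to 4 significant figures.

L = 468 × 8 = 3744 bits.
Transmission delay per hop = L/R = 3744/11000000 = 340.364 μs; 4 hops → 1361.45 μs.
Propagation delays (d/s per hop): 3.36, 44.3333, 0.06, 8.88889 μs; sum = 56.6422 μs.
Processing at 3 router(s): 3 × 3 ms = 9000 μs.
End-to-end = 10420 μs.

10420 μs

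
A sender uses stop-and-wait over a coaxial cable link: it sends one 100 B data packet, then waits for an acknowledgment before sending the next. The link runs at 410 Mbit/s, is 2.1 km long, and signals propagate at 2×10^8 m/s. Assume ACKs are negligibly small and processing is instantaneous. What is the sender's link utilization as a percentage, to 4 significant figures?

t_tx = L/R = 800/410000000 = 1.95122e-06 s.
t_prop = 2100/200000000 = 1.05e-05 s; RTT = 2.1e-05 s.
Cycle = t_tx + RTT = 2.29512e-05 s.
Utilization = t_tx / cycle = 1.95122e-06/2.29512e-05 = 8.502 %.

8.502 %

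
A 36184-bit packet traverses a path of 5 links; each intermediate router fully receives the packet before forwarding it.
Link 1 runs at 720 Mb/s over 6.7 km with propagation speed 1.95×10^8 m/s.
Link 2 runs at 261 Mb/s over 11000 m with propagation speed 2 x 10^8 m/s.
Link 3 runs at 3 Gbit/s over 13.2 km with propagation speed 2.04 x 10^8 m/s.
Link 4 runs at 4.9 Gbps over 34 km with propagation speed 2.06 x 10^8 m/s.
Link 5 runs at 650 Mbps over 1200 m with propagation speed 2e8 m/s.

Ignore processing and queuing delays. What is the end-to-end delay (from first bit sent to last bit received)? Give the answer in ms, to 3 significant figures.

0.589 ms

Transmission delays (L/R per hop): 0.0502556, 0.138636, 0.0120613, 0.00738449, 0.0556677 ms; sum = 0.264005 ms.
Propagation delays (d/s per hop): 0.034359, 0.055, 0.0647059, 0.165049, 0.006 ms; sum = 0.325113 ms.
End-to-end = 0.589 ms.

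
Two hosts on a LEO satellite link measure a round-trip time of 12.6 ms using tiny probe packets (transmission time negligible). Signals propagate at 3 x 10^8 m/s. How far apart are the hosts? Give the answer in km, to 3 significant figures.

One-way propagation = RTT/2 = 6.3 ms.
d = s × t = 300000000 × 0.0063 = 1890 km.

1890 km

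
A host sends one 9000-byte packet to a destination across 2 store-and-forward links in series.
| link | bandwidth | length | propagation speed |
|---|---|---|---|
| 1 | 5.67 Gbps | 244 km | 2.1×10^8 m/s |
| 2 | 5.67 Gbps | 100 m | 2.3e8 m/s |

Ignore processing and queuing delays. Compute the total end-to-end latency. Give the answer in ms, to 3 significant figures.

L = 9000 × 8 = 72000 bits.
Transmission delay per hop = L/R = 72000/5670000000 = 0.0126984 ms; 2 hops → 0.0253968 ms.
Propagation delays (d/s per hop): 1.1619, 0.000434783 ms; sum = 1.16234 ms.
End-to-end = 1.19 ms.

1.19 ms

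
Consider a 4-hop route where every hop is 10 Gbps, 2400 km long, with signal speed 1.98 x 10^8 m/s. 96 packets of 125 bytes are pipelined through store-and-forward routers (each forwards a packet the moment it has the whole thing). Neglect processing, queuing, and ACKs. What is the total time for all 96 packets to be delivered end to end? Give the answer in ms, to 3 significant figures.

48.5 ms

Per-hop transmission t_tx = L/R = 1000/10000000000 = 0.0001 ms.
Per-hop propagation t_prop = 2400000/198000000 = 12.1212 ms.
Pipeline fill: first packet needs 4·t_tx to clear all hops; remaining 95 packets each add one t_tx.
Total = (4+96-1)·t_tx + 4·t_prop = 99·0.0001 + 4·12.1212 = 48.5 ms.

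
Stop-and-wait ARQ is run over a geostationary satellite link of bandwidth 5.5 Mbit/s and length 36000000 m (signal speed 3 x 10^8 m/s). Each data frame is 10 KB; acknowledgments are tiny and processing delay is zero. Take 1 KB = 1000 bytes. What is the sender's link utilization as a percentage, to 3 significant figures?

t_tx = L/R = 80000/5500000 = 0.0145455 s.
t_prop = 36000000/300000000 = 0.12 s; RTT = 0.24 s.
Cycle = t_tx + RTT = 0.254545 s.
Utilization = t_tx / cycle = 0.0145455/0.254545 = 5.71 %.

5.71 %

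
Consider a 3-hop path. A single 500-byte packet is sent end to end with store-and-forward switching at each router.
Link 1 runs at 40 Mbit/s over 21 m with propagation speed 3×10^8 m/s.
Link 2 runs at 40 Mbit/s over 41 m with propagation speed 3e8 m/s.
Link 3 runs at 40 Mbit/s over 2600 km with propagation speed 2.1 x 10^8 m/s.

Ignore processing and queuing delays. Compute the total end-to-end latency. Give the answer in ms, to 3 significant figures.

L = 500 × 8 = 4000 bits.
Transmission delay per hop = L/R = 4000/40000000 = 0.1 ms; 3 hops → 0.3 ms.
Propagation delays (d/s per hop): 7e-05, 0.000136667, 12.381 ms; sum = 12.3812 ms.
End-to-end = 12.7 ms.

12.7 ms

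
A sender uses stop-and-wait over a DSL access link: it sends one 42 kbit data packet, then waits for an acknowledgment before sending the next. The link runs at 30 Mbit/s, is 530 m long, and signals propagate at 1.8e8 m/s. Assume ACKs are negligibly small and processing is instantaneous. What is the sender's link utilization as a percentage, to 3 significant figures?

t_tx = L/R = 42000/30000000 = 0.0014 s.
t_prop = 530/180000000 = 2.94444e-06 s; RTT = 5.88889e-06 s.
Cycle = t_tx + RTT = 0.00140589 s.
Utilization = t_tx / cycle = 0.0014/0.00140589 = 99.6 %.

99.6 %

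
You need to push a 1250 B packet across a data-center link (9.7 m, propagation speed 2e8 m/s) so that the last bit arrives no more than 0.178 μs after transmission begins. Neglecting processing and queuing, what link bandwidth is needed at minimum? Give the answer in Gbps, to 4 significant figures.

L = 10000 bits.
Propagation delay = 9.7 / 200000000 = 0.0485 μs.
Transmission budget = 0.178 − 0.0485 = 0.1295 μs.
R ≥ L / t_tx = 10000 bits / 1.295e-07 s = 77.22 Gbps.

77.22 Gbps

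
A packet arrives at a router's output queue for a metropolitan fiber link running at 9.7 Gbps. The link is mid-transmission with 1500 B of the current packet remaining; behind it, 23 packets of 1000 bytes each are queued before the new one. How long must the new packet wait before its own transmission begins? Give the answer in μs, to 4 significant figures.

Each queued packet: L/R = 8000/9700000000 = 0.824742 μs.
23 queued → 18.9691 μs.
Plus remaining 12000 bits of current packet: 1.23711 μs.
Queuing delay = 20.21 μs.

20.21 μs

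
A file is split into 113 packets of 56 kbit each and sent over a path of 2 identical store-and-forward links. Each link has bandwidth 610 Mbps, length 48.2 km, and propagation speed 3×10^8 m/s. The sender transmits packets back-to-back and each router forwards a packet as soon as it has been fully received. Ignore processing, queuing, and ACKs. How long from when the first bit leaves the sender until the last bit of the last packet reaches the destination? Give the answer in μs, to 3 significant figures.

Per-hop transmission t_tx = L/R = 56000/610000000 = 91.8033 μs.
Per-hop propagation t_prop = 48200/300000000 = 160.667 μs.
Pipeline fill: first packet needs 2·t_tx to clear all hops; remaining 112 packets each add one t_tx.
Total = (2+113-1)·t_tx + 2·t_prop = 114·91.8033 + 2·160.667 = 10800 μs.

10800 μs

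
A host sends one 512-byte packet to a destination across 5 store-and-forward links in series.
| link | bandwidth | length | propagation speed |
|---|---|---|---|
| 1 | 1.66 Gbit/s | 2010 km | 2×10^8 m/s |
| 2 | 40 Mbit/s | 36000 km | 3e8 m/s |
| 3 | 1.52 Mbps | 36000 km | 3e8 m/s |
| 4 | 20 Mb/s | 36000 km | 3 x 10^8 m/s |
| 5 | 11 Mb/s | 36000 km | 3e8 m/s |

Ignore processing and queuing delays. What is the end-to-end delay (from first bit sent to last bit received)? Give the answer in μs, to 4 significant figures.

493400 μs

L = 512 × 8 = 4096 bits.
Transmission delays (L/R per hop): 2.46747, 102.4, 2694.74, 204.8, 372.364 μs; sum = 3376.77 μs.
Propagation delays (d/s per hop): 10050, 120000, 120000, 120000, 120000 μs; sum = 490050 μs.
End-to-end = 493400 μs.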